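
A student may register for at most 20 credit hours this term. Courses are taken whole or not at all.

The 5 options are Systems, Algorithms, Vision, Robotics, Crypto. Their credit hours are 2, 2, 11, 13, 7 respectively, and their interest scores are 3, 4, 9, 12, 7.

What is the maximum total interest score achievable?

20

Systems + Algorithms + Robotics: credit hours 2 + 2 + 13 = 17 ≤ 20, interest score 3 + 4 + 12 = 19.
Systems + Vision + Crypto: credit hours 2 + 11 + 7 = 20 ≤ 20, interest score 3 + 9 + 7 = 19.
Algorithms + Vision + Crypto: credit hours 2 + 11 + 7 = 20 ≤ 20, interest score 4 + 9 + 7 = 20.
Best is Algorithms, Vision, and Crypto with total interest score 20.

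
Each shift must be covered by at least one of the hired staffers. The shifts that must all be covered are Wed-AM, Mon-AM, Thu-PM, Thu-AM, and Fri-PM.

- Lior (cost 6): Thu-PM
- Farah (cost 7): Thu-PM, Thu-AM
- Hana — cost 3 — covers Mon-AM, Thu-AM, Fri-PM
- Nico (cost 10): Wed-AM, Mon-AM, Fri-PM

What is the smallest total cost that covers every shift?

17

The greedy cost-per-new-shift heuristic would pick Hana, Lior, and Nico for 19, but a cheaper cover exists.
Choose Farah and Nico: together they cover Wed-AM, Mon-AM, Thu-PM, Thu-AM, Fri-PM — every shift.
Total cost: 7 + 10 = 17.
No cover costs less than 17.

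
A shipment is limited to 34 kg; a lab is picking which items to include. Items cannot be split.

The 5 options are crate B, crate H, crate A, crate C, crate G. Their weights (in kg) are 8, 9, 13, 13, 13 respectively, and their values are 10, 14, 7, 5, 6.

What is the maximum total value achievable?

31

Allowing fractional choices, the relaxed optimum would be about 32.8, but items are indivisible.
crate B + crate H + crate C: weight 8 + 9 + 13 = 30 ≤ 34, value 10 + 14 + 5 = 29.
crate B + crate H + crate A: weight 8 + 9 + 13 = 30 ≤ 34, value 10 + 14 + 7 = 31.
crate B + crate H + crate G: weight 8 + 9 + 13 = 30 ≤ 34, value 10 + 14 + 6 = 30.
Best is crate B, crate H, and crate A with total value 31.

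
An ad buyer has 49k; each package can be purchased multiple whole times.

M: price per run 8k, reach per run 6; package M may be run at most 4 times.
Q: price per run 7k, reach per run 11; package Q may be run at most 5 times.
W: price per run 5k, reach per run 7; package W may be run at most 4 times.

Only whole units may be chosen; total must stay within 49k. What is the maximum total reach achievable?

72

Take 4×Q and 4×W: price 48 ≤ 49, reach 4·11 + 4·7 = 72.
No other integer combination yields more.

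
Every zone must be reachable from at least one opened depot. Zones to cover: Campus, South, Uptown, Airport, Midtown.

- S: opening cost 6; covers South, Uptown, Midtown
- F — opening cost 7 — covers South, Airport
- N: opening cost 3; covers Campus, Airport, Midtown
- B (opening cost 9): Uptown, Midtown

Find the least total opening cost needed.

This is a weighted set-cover instance.
Choose S and N: together they cover Campus, South, Uptown, Airport, Midtown — every zone.
Total opening cost: 6 + 3 = 9.
No cover costs less than 9.

9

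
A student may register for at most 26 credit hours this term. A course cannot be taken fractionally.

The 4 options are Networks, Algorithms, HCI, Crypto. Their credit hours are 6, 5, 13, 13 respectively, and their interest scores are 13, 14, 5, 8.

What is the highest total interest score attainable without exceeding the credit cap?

This is an integer program with binary decision variables.
Networks + Algorithms + HCI: credit hours 6 + 5 + 13 = 24 ≤ 26, interest score 13 + 14 + 5 = 32.
Networks + Algorithms + Crypto: credit hours 6 + 5 + 13 = 24 ≤ 26, interest score 13 + 14 + 8 = 35.
Networks + Algorithms: credit hours 6 + 5 = 11 ≤ 26, interest score 13 + 14 = 27.
Best is Networks, Algorithms, and Crypto with total interest score 35.

35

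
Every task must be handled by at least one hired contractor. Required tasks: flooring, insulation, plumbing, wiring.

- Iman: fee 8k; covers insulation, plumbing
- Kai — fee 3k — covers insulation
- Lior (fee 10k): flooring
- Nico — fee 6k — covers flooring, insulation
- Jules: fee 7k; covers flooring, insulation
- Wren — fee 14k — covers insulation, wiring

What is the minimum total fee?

28

Choose Iman, Nico, and Wren: together they cover flooring, insulation, plumbing, wiring — every task.
Total fee: 8 + 6 + 14 = 28.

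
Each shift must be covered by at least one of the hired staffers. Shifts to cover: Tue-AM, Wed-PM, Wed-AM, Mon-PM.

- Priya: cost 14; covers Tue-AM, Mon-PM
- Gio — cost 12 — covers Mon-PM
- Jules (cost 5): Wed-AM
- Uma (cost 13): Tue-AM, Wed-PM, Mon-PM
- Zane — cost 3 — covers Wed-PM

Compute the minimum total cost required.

18

The greedy cost-per-new-shift heuristic would pick Zane, Jules, and Uma for 21, but a cheaper cover exists.
Choose Jules and Uma: together they cover Tue-AM, Wed-PM, Wed-AM, Mon-PM — every shift.
Total cost: 5 + 13 = 18.
No cover costs less than 18.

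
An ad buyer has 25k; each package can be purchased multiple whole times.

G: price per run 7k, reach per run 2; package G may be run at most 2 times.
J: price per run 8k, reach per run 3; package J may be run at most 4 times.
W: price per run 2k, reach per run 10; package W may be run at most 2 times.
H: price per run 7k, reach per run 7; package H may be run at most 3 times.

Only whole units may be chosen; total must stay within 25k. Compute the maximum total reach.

Take 2×W and 3×H: price 25 ≤ 25, reach 2·10 + 3·7 = 41.
W has the best ratio (10/2) and is taken to its limit of 2; remaining capacity is filled optimally with the others.

41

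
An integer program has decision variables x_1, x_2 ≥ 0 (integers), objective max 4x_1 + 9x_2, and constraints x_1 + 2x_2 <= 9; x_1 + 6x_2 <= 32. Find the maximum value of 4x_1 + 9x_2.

The continuous relaxation peaks at (0, 4.5) with value 40.50; rounding to a feasible lattice point costs some objective.
(x_1,x_2)=(1,4): 1·1+2·4=9≤9, 1·1+6·4=25≤32, objective 40.
(x_1,x_2)=(0,4): 1·0+2·4=8≤9, 1·0+6·4=24≤32, objective 36.
(x_1,x_2)=(2,3): 1·2+2·3=8≤9, 1·2+6·3=20≤32, objective 35.
(x_1,x_2)=(1,3): 1·1+2·3=7≤9, 1·1+6·3=19≤32, objective 31.
No feasible integer point exceeds 40.

40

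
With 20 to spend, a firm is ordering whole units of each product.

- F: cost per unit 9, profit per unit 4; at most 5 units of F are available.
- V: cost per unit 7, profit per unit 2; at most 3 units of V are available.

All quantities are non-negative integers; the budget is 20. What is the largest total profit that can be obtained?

F has the best ratio (4/9); taking only F gives at most 2×4 = 8 (stopped by the cost limit).
Optimal: 2×F: cost 18 ≤ 20, profit 2·4 = 8.

8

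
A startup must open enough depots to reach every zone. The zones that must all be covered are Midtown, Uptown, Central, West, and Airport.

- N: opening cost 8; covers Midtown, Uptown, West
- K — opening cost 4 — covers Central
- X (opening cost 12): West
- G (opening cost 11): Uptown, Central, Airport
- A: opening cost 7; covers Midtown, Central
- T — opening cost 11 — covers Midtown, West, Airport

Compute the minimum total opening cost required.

19

The greedy cost-per-new-zone heuristic would pick N, K, and G for 23, but a cheaper cover exists.
Choose N and G: together they cover Midtown, Uptown, Central, West, Airport — every zone.
Total opening cost: 8 + 11 = 19.
No cover costs less than 19.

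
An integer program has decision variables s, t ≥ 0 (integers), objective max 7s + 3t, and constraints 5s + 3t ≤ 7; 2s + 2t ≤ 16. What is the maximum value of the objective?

7

The continuous relaxation peaks at (1.4, 0) with value 9.80; rounding to a feasible lattice point costs some objective.
(s,t)=(1,0) is feasible, giving 7.
(s,t)=(0,1) is feasible, giving 3.
(s,t)=(0,0) is feasible, giving 0.
No feasible integer point exceeds 7.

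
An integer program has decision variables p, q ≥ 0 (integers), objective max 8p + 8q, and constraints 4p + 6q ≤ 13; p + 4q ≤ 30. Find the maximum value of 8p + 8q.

24

The continuous relaxation peaks at (3.25, 0) with value 26.00; rounding to a feasible lattice point costs some objective.
(p,q)=(3,0): 4·3+6·0=12≤13, 1·3+4·0=3≤30, objective 24.
(p,q)=(2,0): 4·2+6·0=8≤13, 1·2+4·0=2≤30, objective 16.
The best lattice point is (3,0), giving 24.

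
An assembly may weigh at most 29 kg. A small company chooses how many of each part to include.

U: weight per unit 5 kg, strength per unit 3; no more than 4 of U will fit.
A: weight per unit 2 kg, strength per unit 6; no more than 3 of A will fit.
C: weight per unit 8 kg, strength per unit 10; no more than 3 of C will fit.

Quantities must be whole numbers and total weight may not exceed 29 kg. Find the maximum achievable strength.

42

This is a bounded integer knapsack.
A has the best ratio (6/2); taking only A gives at most 3×6 = 18 (stopped by the supply cap of 3).
Mixing does better — 2×A and 3×C: weight 28 ≤ 29, strength 2·6 + 3·10 = 42.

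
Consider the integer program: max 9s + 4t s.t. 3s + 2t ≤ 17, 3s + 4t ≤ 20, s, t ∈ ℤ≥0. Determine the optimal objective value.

(s,t)=(5,1): 3·5+2·1=17≤17, 3·5+4·1=19≤20, objective 49.
(s,t)=(5,0): 3·5+2·0=15≤17, 3·5+4·0=15≤20, objective 45.
(s,t)=(4,2): 3·4+2·2=16≤17, 3·4+4·2=20≤20, objective 44.
(s,t)=(4,1): 3·4+2·1=14≤17, 3·4+4·1=16≤20, objective 40.
Maximum is 49 at (s,t)=(5,1).

49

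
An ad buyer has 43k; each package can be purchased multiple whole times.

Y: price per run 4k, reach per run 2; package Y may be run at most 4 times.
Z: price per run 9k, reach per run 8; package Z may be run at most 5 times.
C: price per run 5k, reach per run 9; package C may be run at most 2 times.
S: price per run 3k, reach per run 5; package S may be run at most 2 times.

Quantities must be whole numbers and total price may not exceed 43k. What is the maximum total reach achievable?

52

3×Z, 2×C, and 2×S: price 43 ≤ 43, reach 3·8 + 2·9 + 2·5 = 52.
2×Y, 2×Z, 2×C, and 2×S: price 42 ≤ 43, reach 2·2 + 2·8 + 2·9 + 2·5 = 48.
Best is 52.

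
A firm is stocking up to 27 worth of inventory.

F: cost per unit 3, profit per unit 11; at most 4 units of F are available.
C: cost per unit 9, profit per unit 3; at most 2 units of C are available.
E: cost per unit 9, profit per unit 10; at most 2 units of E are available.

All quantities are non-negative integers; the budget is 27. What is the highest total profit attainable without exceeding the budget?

This is a bounded integer knapsack.
3×F and 2×E: cost 27 ≤ 27, profit 3·11 + 2·10 = 53.
4×F and 1×E: cost 21 ≤ 27, profit 4·11 + 1·10 = 54.
Best is 54.

54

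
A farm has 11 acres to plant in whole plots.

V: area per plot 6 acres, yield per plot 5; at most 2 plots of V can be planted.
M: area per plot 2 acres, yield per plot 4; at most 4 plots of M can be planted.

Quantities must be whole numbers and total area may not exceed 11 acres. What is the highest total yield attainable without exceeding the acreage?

This is a bounded integer knapsack.
4×M: area 8 ≤ 11, yield 4·4 = 16.
1×V and 2×M: area 10 ≤ 11, yield 1·5 + 2·4 = 13.
Best is 16.

16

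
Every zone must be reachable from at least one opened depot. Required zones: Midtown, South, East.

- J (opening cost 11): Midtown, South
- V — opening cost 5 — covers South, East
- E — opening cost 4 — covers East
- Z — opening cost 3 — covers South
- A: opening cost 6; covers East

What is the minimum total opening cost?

15

The greedy cost-per-new-zone heuristic would pick V and J for 16, but a cheaper cover exists.
Choose J and E: together they cover Midtown, South, East — every zone.
Total opening cost: 11 + 4 = 15.
No cover costs less than 15.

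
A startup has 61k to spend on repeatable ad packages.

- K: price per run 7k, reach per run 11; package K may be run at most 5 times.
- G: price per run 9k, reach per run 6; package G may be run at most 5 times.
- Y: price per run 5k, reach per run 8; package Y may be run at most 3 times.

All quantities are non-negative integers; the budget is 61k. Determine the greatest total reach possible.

Take 5×K, 1×G, and 3×Y: price 59 ≤ 61, reach 5·11 + 1·6 + 3·8 = 85.
Y has the best ratio (8/5) and is taken to its limit of 3; remaining capacity is filled optimally with the others.

85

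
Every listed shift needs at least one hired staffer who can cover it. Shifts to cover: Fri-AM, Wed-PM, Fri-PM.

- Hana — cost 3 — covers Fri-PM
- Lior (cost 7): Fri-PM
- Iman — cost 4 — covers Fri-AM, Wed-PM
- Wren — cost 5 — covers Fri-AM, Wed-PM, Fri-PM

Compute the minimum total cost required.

Wren alone covers Fri-AM, Wed-PM, Fri-PM — every shift.
Total cost: 5.

5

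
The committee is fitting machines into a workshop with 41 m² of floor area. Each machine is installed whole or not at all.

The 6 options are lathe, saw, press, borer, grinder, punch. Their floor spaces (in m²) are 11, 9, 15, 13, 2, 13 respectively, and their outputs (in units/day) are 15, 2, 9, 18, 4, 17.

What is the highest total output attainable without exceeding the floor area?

Take lathe, borer, grinder, and punch: floor space 11 + 13 + 2 + 13 = 39 ≤ 41, output 15 + 18 + 4 + 17 = 54.
No other feasible combination does better.

54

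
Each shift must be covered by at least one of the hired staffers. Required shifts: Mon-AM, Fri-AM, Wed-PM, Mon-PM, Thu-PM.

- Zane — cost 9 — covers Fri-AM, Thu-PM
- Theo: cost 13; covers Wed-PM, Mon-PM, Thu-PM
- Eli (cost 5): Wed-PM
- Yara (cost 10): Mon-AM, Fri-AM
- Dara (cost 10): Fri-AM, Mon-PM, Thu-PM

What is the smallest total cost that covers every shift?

23

This is an integer covering problem.
The greedy cost-per-new-shift heuristic would pick Dara, Eli, and Yara for 25, but a cheaper cover exists.
Choose Theo and Yara: together they cover Mon-AM, Fri-AM, Wed-PM, Mon-PM, Thu-PM — every shift.
Total cost: 13 + 10 = 23.
No cover costs less than 23.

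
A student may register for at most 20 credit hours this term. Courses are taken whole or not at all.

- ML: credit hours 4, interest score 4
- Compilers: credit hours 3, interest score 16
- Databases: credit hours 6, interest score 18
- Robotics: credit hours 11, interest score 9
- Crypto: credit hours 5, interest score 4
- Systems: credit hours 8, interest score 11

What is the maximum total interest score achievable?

Treat it as a binary knapsack problem.
ML + Compilers + Databases + Crypto: credit hours 4 + 3 + 6 + 5 = 18 ≤ 20, interest score 4 + 16 + 18 + 4 = 42.
Compilers + Databases + Robotics: credit hours 3 + 6 + 11 = 20 ≤ 20, interest score 16 + 18 + 9 = 43.
Compilers + Databases + Systems: credit hours 3 + 6 + 8 = 17 ≤ 20, interest score 16 + 18 + 11 = 45.
Best is Compilers, Databases, and Systems with total interest score 45.

45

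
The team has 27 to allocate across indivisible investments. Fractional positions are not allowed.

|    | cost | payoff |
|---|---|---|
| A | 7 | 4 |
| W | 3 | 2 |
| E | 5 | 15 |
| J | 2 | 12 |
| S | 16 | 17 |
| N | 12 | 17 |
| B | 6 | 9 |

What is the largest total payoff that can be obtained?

53

Allowing fractional choices, the relaxed optimum would be about 55.1, but investments are indivisible.
E + J + N + B: cost 5 + 2 + 12 + 6 = 25 ≤ 27, payoff 15 + 12 + 17 + 9 = 53.
W + E + J + N: cost 3 + 5 + 2 + 12 = 22 ≤ 27, payoff 2 + 15 + 12 + 17 = 46.
A + E + J + N: cost 7 + 5 + 2 + 12 = 26 ≤ 27, payoff 4 + 15 + 12 + 17 = 48.
Best is E, J, N, and B with total payoff 53.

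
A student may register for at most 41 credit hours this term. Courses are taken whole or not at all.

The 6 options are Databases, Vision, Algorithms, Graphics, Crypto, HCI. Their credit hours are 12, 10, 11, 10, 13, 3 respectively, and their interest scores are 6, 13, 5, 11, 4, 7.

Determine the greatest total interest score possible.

Allowing fractional choices, the relaxed optimum would be about 39.7, but courses are indivisible.
Databases + Vision + Graphics + HCI: credit hours 12 + 10 + 10 + 3 = 35 ≤ 41, interest score 6 + 13 + 11 + 7 = 37.
Vision + Algorithms + Graphics + HCI: credit hours 10 + 11 + 10 + 3 = 34 ≤ 41, interest score 13 + 5 + 11 + 7 = 36.
Best is Databases, Vision, Graphics, and HCI with total interest score 37.

37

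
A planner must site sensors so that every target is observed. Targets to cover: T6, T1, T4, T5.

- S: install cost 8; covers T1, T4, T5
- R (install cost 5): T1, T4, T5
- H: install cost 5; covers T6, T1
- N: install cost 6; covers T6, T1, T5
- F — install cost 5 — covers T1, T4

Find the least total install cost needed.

Choose R and H: together they cover T6, T1, T4, T5 — every target.
Total install cost: 5 + 5 = 10.
No cover costs less than 10.

10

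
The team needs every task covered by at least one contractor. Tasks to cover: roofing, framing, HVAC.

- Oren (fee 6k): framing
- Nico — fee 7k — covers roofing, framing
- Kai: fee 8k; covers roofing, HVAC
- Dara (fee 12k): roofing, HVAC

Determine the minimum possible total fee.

The greedy cost-per-new-task heuristic would pick Nico and Kai for 15, but a cheaper cover exists.
Choose Oren and Kai: together they cover roofing, framing, HVAC — every task.
Total fee: 6 + 8 = 14.
No cover costs less than 14.

14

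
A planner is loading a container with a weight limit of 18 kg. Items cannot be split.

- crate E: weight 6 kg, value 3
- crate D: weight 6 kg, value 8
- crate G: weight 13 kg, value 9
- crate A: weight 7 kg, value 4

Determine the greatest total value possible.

crate G: weight 13 ≤ 18, value 9.
crate E + crate D: weight 6 + 6 = 12 ≤ 18, value 3 + 8 = 11.
crate D + crate A: weight 6 + 7 = 13 ≤ 18, value 8 + 4 = 12.
Best is crate D and crate A with total value 12.

12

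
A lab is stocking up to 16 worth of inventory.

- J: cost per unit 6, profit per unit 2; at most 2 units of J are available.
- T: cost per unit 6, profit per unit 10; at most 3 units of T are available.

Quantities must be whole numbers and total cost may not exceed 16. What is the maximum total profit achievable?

This is a bounded integer knapsack.
T has the best ratio (10/6); taking only T gives at most 2×10 = 20 (stopped by the cost limit).
Optimal: 2×T: cost 12 ≤ 16, profit 2·10 = 20.

20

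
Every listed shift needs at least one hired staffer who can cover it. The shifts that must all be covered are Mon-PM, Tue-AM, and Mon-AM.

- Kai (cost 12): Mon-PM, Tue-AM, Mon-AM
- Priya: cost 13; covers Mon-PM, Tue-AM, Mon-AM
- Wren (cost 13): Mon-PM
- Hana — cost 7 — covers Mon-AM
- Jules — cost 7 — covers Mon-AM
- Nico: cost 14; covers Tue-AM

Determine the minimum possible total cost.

12

This is an integer covering problem.
Kai alone covers Mon-PM, Tue-AM, Mon-AM — every shift.
Total cost: 12.
No cover costs less than 12.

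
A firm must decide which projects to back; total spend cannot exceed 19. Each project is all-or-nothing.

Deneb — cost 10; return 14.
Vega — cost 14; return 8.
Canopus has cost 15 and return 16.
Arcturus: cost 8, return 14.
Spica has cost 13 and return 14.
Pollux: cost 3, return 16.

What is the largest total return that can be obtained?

32

Allowing fractional choices, the relaxed optimum would be about 41.2, but projects are indivisible.
Arcturus + Pollux: cost 8 + 3 = 11 ≤ 19, return 14 + 16 = 30.
Canopus + Pollux: cost 15 + 3 = 18 ≤ 19, return 16 + 16 = 32.
Deneb + Pollux: cost 10 + 3 = 13 ≤ 19, return 14 + 16 = 30.
Best is Canopus and Pollux with total return 32.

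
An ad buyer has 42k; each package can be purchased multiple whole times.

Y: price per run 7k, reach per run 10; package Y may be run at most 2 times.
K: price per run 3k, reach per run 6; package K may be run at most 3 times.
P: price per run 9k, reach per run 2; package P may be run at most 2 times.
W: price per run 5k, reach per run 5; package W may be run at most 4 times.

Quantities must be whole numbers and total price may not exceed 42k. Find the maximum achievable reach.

K has the best ratio (6/3); taking only K gives at most 3×6 = 18 (stopped by the supply cap of 3).
Mixing does better — 2×Y, 3×K, and 3×W: price 38 ≤ 42, reach 2·10 + 3·6 + 3·5 = 53.

53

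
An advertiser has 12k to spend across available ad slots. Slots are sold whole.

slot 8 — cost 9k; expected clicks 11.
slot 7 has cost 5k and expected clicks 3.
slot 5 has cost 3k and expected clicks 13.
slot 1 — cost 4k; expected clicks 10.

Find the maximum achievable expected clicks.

This is an integer program with binary decision variables.
Allowing fractional choices, the relaxed optimum would be about 29.1, but ad slots are indivisible.
slot 8 + slot 5: cost 9 + 3 = 12 ≤ 12, expected clicks 11 + 13 = 24.
slot 5 + slot 1: cost 3 + 4 = 7 ≤ 12, expected clicks 13 + 10 = 23.
slot 7 + slot 5 + slot 1: cost 5 + 3 + 4 = 12 ≤ 12, expected clicks 3 + 13 + 10 = 26.
Best is slot 7, slot 5, and slot 1 with total expected clicks 26.

26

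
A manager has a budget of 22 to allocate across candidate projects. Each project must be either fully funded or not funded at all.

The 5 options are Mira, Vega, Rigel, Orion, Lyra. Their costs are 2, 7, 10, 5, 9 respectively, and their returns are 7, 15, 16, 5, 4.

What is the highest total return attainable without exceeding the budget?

38

Vega + Rigel + Orion: cost 7 + 10 + 5 = 22 ≤ 22, return 15 + 16 + 5 = 36.
Mira + Vega + Rigel: cost 2 + 7 + 10 = 19 ≤ 22, return 7 + 15 + 16 = 38.
Vega + Rigel: cost 7 + 10 = 17 ≤ 22, return 15 + 16 = 31.
Best is Mira, Vega, and Rigel with total return 38.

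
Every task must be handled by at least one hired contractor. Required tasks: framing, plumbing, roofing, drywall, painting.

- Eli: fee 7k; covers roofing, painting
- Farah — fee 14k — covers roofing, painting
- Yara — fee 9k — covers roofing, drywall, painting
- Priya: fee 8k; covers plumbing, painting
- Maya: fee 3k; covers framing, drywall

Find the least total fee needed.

This is a weighted set-cover instance.
Choose Eli, Priya, and Maya: together they cover framing, plumbing, roofing, drywall, painting — every task.
Total fee: 7 + 8 + 3 = 18.
No cover costs less than 18.

18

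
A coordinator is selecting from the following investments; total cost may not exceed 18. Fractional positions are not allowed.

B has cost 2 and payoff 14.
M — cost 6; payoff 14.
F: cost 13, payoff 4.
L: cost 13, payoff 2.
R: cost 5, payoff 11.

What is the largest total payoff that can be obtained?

39

B + M + R: cost 2 + 6 + 5 = 13 ≤ 18, payoff 14 + 14 + 11 = 39.
B + M: cost 2 + 6 = 8 ≤ 18, payoff 14 + 14 = 28.
B + R: cost 2 + 5 = 7 ≤ 18, payoff 14 + 11 = 25.
Best is B, M, and R with total payoff 39.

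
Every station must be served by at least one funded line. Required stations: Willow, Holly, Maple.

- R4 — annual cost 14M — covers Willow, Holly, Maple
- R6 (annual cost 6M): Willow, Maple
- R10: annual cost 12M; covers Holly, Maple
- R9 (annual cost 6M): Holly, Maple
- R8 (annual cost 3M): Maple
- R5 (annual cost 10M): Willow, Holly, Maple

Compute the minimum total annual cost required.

10

This is an integer covering problem.
The greedy cost-per-new-station heuristic would pick R6 and R9 for 12, but a cheaper cover exists.
R5 alone covers Willow, Holly, Maple — every station.
Total annual cost: 10.
No cover costs less than 10.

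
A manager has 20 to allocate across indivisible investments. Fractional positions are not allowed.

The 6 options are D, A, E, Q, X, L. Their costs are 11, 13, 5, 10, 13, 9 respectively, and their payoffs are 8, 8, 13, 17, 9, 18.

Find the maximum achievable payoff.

35

This is a 0-1 knapsack instance.
Take Q and L: cost 10 + 9 = 19 ≤ 20, payoff 17 + 18 = 35.
No other feasible combination does better.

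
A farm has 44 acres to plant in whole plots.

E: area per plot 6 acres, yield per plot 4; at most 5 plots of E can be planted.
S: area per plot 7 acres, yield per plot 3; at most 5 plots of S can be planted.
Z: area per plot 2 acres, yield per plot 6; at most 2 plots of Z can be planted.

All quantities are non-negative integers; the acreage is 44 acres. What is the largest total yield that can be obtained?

Z has the best ratio (6/2); taking only Z gives at most 2×6 = 12 (stopped by the supply cap of 2).
Mixing does better — 5×E, 1×S, and 2×Z: area 41 ≤ 44, yield 5·4 + 1·3 + 2·6 = 35.

35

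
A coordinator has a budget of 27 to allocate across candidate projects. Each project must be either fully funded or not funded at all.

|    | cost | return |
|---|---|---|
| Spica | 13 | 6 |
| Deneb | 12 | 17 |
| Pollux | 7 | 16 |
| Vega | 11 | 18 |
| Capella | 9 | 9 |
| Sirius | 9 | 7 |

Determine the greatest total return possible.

Take Pollux, Vega, and Capella: cost 7 + 11 + 9 = 27 ≤ 27, return 16 + 18 + 9 = 43.
No other feasible combination does better.

43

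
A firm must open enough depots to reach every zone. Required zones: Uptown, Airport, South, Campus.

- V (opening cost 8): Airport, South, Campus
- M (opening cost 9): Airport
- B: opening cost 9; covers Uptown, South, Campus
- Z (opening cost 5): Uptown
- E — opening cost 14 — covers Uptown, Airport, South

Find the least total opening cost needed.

13

Choose V and Z: together they cover Uptown, Airport, South, Campus — every zone.
Total opening cost: 8 + 5 = 13.
No cover costs less than 13.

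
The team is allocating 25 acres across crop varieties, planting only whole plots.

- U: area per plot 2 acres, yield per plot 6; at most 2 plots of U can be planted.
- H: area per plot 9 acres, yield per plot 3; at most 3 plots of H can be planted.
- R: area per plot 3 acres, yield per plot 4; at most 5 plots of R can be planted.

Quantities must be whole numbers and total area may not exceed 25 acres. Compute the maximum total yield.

32

2×U, 1×H, and 4×R: area 25 ≤ 25, yield 2·6 + 1·3 + 4·4 = 31.
2×U and 5×R: area 19 ≤ 25, yield 2·6 + 5·4 = 32.
Best is 32.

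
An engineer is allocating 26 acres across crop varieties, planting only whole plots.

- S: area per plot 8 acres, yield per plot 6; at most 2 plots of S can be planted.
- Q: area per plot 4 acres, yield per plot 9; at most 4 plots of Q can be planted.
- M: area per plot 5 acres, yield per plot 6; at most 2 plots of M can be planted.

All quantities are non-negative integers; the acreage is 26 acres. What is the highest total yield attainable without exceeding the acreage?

Take 4×Q and 2×M: area 26 ≤ 26, yield 4·9 + 2·6 = 48.
Q has the best ratio (9/4) and is taken to its limit of 4; remaining capacity is filled optimally with the others.

48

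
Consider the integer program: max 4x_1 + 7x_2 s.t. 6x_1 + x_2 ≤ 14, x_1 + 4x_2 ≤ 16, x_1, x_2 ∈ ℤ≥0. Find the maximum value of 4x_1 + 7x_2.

(x_1,x_2)=(0,4) is feasible, giving 28.
(x_1,x_2)=(1,3) is feasible, giving 25.
(x_1,x_2)=(2,2) is feasible, giving 22.
(x_1,x_2)=(0,3) is feasible, giving 21.
Maximum is 28 at (x_1,x_2)=(0,4).

28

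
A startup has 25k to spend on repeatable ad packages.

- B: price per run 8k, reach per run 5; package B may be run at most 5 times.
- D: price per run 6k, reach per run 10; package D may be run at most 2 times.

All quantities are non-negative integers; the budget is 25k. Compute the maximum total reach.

25

2×D: price 12 ≤ 25, reach 2·10 = 20.
1×B and 2×D: price 20 ≤ 25, reach 1·5 + 2·10 = 25.
Best is 25.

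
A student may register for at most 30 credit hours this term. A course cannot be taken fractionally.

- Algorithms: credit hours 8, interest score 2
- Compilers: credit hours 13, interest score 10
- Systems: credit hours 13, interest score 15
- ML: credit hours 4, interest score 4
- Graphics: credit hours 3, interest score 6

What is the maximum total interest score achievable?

Treat it as a binary knapsack problem.
Allowing fractional choices, the relaxed optimum would be about 32.7, but courses are indivisible.
Compilers + Systems + ML: credit hours 13 + 13 + 4 = 30 ≤ 30, interest score 10 + 15 + 4 = 29.
Compilers + Systems + Graphics: credit hours 13 + 13 + 3 = 29 ≤ 30, interest score 10 + 15 + 6 = 31.
Algorithms + Systems + ML + Graphics: credit hours 8 + 13 + 4 + 3 = 28 ≤ 30, interest score 2 + 15 + 4 + 6 = 27.
Best is Compilers, Systems, and Graphics with total interest score 31.

31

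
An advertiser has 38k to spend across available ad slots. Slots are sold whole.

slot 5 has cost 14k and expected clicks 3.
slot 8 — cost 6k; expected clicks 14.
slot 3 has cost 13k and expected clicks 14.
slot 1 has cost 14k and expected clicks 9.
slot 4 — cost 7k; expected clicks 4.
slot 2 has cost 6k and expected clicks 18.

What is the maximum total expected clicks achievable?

Treat it as a binary knapsack problem.
Allowing fractional choices, the relaxed optimum would be about 54.4, but ad slots are indivisible.
slot 8 + slot 3 + slot 2: cost 6 + 13 + 6 = 25 ≤ 38, expected clicks 14 + 14 + 18 = 46.
slot 8 + slot 3 + slot 4 + slot 2: cost 6 + 13 + 7 + 6 = 32 ≤ 38, expected clicks 14 + 14 + 4 + 18 = 50.
slot 8 + slot 1 + slot 4 + slot 2: cost 6 + 14 + 7 + 6 = 33 ≤ 38, expected clicks 14 + 9 + 4 + 18 = 45.
Best is slot 8, slot 3, slot 4, and slot 2 with total expected clicks 50.

50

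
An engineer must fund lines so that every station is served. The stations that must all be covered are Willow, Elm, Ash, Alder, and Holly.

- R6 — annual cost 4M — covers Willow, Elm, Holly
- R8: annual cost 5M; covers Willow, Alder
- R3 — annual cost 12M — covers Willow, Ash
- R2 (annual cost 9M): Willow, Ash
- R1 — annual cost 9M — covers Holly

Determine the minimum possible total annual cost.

This is an integer covering problem.
Choose R6, R8, and R2: together they cover Willow, Elm, Ash, Alder, Holly — every station.
Total annual cost: 4 + 5 + 9 = 18.
No cover costs less than 18.

18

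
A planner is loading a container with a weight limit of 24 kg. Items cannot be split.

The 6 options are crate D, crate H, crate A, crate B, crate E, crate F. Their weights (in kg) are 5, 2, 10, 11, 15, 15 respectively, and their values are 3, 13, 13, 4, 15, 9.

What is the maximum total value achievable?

Treat it as a binary knapsack problem.
crate H + crate A + crate B: weight 2 + 10 + 11 = 23 ≤ 24, value 13 + 13 + 4 = 30.
crate D + crate H + crate E: weight 5 + 2 + 15 = 22 ≤ 24, value 3 + 13 + 15 = 31.
Best is crate D, crate H, and crate E with total value 31.

31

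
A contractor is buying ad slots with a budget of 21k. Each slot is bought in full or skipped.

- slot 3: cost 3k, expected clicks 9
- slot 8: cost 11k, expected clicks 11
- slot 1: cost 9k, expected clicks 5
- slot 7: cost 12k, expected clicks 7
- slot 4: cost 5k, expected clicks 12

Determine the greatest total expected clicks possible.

32

slot 3 + slot 7 + slot 4: cost 3 + 12 + 5 = 20 ≤ 21, expected clicks 9 + 7 + 12 = 28.
slot 3 + slot 8 + slot 4: cost 3 + 11 + 5 = 19 ≤ 21, expected clicks 9 + 11 + 12 = 32.
slot 3 + slot 1 + slot 4: cost 3 + 9 + 5 = 17 ≤ 21, expected clicks 9 + 5 + 12 = 26.
Best is slot 3, slot 8, and slot 4 with total expected clicks 32.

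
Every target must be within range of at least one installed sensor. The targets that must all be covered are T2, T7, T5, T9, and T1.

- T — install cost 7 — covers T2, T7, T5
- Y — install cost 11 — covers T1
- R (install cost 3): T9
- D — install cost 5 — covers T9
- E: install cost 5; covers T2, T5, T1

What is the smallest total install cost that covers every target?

15

Choose T, R, and E: together they cover T2, T7, T5, T9, T1 — every target.
Total install cost: 7 + 3 + 5 = 15.
No cover costs less than 15.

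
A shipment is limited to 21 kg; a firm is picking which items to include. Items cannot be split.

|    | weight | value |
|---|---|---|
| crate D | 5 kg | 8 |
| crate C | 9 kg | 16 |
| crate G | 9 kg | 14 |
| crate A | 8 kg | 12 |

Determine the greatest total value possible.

Allowing fractional choices, the relaxed optimum would be about 34.9, but items are indivisible.
crate C + crate G: weight 9 + 9 = 18 ≤ 21, value 16 + 14 = 30.
crate C + crate A: weight 9 + 8 = 17 ≤ 21, value 16 + 12 = 28.
Best is crate C and crate G with total value 30.

30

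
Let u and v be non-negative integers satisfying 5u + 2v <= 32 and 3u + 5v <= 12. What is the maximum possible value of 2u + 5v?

(u,v)=(0,2): 5·0+2·2=4≤32, 3·0+5·2=10≤12, objective 10.
(u,v)=(1,1): 5·1+2·1=7≤32, 3·1+5·1=8≤12, objective 7.
(u,v)=(0,1): 5·0+2·1=2≤32, 3·0+5·1=5≤12, objective 5.
No feasible integer point exceeds 10.

10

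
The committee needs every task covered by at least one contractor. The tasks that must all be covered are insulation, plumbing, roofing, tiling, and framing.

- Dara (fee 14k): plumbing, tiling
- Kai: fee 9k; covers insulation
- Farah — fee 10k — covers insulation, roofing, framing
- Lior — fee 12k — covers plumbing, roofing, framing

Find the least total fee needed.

24

This is a weighted set-cover instance.
Choose Dara and Farah: together they cover insulation, plumbing, roofing, tiling, framing — every task.
Total fee: 14 + 10 = 24.
No cover costs less than 24.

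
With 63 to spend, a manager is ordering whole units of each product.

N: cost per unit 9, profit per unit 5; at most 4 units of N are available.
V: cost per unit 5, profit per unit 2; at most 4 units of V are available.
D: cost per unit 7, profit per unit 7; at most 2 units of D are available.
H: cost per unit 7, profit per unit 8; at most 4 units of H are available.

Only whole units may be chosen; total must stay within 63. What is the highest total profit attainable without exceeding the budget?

H has the best ratio (8/7); taking only H gives at most 4×8 = 32 (stopped by the supply cap of 4).
Mixing does better — 2×N, 2×D, and 4×H: cost 60 ≤ 63, profit 2·5 + 2·7 + 4·8 = 56.

56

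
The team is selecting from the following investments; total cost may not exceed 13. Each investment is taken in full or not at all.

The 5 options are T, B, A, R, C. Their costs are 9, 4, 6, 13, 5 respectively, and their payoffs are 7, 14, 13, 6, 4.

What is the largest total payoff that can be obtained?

27

Allowing fractional choices, the relaxed optimum would be about 29.4, but investments are indivisible.
T + B: cost 9 + 4 = 13 ≤ 13, payoff 7 + 14 = 21.
B + A: cost 4 + 6 = 10 ≤ 13, payoff 14 + 13 = 27.
Best is B and A with total payoff 27.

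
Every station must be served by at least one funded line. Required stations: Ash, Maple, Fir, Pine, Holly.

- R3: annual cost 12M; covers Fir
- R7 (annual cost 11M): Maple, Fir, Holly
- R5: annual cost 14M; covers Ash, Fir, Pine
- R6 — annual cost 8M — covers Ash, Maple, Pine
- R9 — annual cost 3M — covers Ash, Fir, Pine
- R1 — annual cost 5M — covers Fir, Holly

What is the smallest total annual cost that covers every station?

The greedy cost-per-new-station heuristic would pick R9, R1, and R6 for 16, but a cheaper cover exists.
Choose R6 and R1: together they cover Ash, Maple, Fir, Pine, Holly — every station.
Total annual cost: 8 + 5 = 13.
No cover costs less than 13.

13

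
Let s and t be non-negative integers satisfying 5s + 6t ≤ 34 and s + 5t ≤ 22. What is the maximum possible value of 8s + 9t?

52

The continuous relaxation peaks at (6.8, 0) with value 54.40; rounding to a feasible lattice point costs some objective.
(s,t)=(2,4): 5·2+6·4=34≤34, 1·2+5·4=22≤22, objective 52.
(s,t)=(3,3): 5·3+6·3=33≤34, 1·3+5·3=18≤22, objective 51.
(s,t)=(5,1): 5·5+6·1=31≤34, 1·5+5·1=10≤22, objective 49.
No feasible integer point exceeds 52.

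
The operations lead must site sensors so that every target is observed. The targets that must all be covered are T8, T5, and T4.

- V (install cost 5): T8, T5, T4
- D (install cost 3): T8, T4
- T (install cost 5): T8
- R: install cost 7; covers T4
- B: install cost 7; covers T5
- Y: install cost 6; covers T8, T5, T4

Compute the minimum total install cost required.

5

The greedy cost-per-new-target heuristic would pick D and V for 8, but a cheaper cover exists.
V alone covers T8, T5, T4 — every target.
Total install cost: 5.
No cover costs less than 5.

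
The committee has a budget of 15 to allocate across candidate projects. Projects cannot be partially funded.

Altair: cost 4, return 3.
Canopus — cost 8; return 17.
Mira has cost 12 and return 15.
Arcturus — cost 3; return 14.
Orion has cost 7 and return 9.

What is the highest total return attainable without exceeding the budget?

This is a 0-1 knapsack instance.
Mira + Arcturus: cost 12 + 3 = 15 ≤ 15, return 15 + 14 = 29.
Altair + Canopus + Arcturus: cost 4 + 8 + 3 = 15 ≤ 15, return 3 + 17 + 14 = 34.
Canopus + Arcturus: cost 8 + 3 = 11 ≤ 15, return 17 + 14 = 31.
Best is Altair, Canopus, and Arcturus with total return 34.

34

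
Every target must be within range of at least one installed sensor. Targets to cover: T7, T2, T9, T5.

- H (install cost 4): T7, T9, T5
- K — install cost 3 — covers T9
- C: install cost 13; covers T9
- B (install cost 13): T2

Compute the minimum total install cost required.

Choose H and B: together they cover T7, T2, T9, T5 — every target.
Total install cost: 4 + 13 = 17.
No cover costs less than 17.

17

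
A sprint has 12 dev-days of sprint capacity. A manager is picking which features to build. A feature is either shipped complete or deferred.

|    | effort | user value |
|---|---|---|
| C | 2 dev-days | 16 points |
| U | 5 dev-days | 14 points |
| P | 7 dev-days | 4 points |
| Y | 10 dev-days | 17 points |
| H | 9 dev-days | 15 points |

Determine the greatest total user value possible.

33

This is an integer program with binary decision variables.
Take C and Y: effort 2 + 10 = 12 ≤ 12, user value 16 + 17 = 33.
No other feasible combination does better.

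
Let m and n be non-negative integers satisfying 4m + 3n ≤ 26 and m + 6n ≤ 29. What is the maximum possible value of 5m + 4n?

(m,n)=(5,2): 4·5+3·2=26≤26, 1·5+6·2=17≤29, objective 33.
(m,n)=(4,3): 4·4+3·3=25≤26, 1·4+6·3=22≤29, objective 32.
Maximum is 33 at (m,n)=(5,2).

33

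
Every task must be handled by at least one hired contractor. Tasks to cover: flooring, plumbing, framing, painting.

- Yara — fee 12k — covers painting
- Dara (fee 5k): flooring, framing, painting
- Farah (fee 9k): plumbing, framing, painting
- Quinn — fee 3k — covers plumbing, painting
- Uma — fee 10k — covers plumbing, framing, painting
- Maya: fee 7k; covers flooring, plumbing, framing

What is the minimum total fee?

8

Choose Dara and Quinn: together they cover flooring, plumbing, framing, painting — every task.
Total fee: 5 + 3 = 8.
No cover costs less than 8.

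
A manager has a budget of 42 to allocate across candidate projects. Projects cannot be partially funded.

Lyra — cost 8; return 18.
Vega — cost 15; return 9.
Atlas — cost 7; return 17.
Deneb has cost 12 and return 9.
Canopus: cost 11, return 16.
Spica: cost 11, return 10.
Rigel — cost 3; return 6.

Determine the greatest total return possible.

Treat it as a binary knapsack problem.
Lyra + Atlas + Deneb + Canopus + Rigel: cost 8 + 7 + 12 + 11 + 3 = 41 ≤ 42, return 18 + 17 + 9 + 16 + 6 = 66.
Lyra + Atlas + Canopus + Spica + Rigel: cost 8 + 7 + 11 + 11 + 3 = 40 ≤ 42, return 18 + 17 + 16 + 10 + 6 = 67.
Best is Lyra, Atlas, Canopus, Spica, and Rigel with total return 67.

67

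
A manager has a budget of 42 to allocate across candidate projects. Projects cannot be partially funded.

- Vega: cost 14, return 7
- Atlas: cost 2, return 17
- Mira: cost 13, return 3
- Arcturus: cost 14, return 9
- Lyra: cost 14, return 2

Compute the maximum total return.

33

Atlas + Mira + Arcturus: cost 2 + 13 + 14 = 29 ≤ 42, return 17 + 3 + 9 = 29.
Vega + Atlas + Arcturus: cost 14 + 2 + 14 = 30 ≤ 42, return 7 + 17 + 9 = 33.
Atlas + Arcturus + Lyra: cost 2 + 14 + 14 = 30 ≤ 42, return 17 + 9 + 2 = 28.
Best is Vega, Atlas, and Arcturus with total return 33.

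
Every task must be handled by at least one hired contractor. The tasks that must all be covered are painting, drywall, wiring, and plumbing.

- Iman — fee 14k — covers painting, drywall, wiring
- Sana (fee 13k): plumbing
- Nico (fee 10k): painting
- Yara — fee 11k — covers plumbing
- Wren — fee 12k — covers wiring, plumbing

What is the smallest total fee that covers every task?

25

Choose Iman and Yara: together they cover painting, drywall, wiring, plumbing — every task.
Total fee: 14 + 11 = 25.
No cover costs less than 25.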